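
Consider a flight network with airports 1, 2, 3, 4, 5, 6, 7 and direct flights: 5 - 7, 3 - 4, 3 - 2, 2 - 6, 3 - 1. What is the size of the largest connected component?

Starting from 5 we can reach 5, 7. That is one component of size 2.
Starting from 1 we can reach 1, 2, 3, 4, 6. That is one component of size 5.
The largest has 5 vertices.

5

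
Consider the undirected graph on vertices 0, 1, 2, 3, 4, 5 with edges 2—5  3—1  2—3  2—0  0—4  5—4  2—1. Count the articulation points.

1

Removing 2 increases the component count from 1 to 2, so 2 is a cut vertex.
By contrast removing 1 leaves 1 component; it is not a cut vertex. No other vertex is a cut vertex either.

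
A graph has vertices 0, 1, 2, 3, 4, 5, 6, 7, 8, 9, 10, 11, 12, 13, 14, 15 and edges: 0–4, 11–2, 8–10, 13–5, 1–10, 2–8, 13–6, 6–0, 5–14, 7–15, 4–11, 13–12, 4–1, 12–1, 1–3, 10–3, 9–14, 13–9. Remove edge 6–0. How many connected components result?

2

6 and 0 are still connected via 6-13-12-1-4-0, so the component count stays at 2.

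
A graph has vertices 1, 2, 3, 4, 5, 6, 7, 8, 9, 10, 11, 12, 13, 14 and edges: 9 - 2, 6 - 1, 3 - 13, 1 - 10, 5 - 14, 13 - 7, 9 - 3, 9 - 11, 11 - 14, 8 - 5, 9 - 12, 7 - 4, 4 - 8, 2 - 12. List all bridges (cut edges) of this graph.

The edges on the cycle 9-2-12-9 are not bridges since each lies on that cycle.
But removing 1 - 10 disconnects 1 from 10; removing 6 - 1 disconnects 6 from 1 — these are bridges.

1-10, 1-6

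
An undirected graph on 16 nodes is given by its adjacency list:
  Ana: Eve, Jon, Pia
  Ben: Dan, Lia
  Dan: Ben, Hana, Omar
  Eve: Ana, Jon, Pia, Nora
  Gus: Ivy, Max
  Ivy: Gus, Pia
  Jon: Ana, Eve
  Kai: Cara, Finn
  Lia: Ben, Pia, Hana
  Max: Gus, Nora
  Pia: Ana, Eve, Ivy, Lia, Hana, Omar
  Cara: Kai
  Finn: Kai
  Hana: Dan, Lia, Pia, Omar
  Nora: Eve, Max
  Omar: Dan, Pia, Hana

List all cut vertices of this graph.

Removing Kai increases the component count from 2 to 3, so Kai is a cut vertex.
Removing Pia increases the component count from 2 to 3, so Pia is a cut vertex.
By contrast removing Ivy leaves 2 components; it is not a cut vertex. No other vertex is a cut vertex either.

Kai, Pia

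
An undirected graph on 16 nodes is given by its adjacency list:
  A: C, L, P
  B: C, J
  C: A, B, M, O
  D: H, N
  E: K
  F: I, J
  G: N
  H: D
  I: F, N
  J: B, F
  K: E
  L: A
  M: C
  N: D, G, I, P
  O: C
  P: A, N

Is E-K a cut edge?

Yes

Removing E-K leaves no path between E and K: the component count goes from 2 to 3. So it is a bridge.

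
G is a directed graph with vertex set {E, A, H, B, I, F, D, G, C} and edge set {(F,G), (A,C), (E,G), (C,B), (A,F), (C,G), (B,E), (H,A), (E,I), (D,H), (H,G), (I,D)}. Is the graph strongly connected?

There is no directed path from G to E, so the graph is not strongly connected.

No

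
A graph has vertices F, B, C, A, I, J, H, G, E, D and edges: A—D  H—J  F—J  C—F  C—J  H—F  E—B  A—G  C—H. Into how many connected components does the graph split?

I is isolated — a component by itself.
Starting from B we can reach B, E. That is one component of size 2.
Starting from A we can reach A, D, G. That is one component of size 3.
Starting from C we can reach C, F, H, J. That is one component of size 4.
Total: 4 components.

4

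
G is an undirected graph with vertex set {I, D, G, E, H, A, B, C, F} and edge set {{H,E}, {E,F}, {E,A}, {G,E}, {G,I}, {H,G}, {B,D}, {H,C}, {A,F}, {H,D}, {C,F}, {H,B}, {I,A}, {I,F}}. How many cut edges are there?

The edges on the cycle H-B-D-H are not bridges since each lies on that cycle.
Every edge lies on some cycle, so there are no bridges.

0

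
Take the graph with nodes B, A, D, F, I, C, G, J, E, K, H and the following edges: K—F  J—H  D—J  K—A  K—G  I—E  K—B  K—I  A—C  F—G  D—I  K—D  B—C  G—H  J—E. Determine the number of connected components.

1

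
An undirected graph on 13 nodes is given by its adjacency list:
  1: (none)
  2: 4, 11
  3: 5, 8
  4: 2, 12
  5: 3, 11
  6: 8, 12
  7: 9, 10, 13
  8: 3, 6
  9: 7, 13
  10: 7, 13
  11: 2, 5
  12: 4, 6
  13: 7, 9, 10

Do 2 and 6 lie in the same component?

From 2 we can reach 2, 3, 4, 5, 6, 8, 11, 12, which includes 6.

Yes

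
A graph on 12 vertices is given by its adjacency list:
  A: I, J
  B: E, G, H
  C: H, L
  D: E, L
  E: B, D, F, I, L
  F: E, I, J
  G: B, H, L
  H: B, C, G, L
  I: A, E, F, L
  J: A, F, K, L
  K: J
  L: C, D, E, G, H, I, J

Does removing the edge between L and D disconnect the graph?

No

After removing L-D, the path L-E-D still connects them, so the edge is not a bridge.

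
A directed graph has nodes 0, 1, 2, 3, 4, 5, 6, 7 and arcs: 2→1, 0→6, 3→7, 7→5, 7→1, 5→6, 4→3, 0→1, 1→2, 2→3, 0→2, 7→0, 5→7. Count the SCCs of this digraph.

3

{0, 1, 2, 3, 5, 7} are all mutually reachable — one SCC of size 6.
{6} is an SCC by itself.
{4} is an SCC by itself.
That gives 3 strongly connected components.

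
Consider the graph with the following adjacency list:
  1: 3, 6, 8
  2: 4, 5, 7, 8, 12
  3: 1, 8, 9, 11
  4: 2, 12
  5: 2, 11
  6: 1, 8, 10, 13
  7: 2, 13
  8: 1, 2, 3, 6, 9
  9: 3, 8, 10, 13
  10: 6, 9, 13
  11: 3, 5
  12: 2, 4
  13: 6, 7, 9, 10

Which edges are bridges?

none

The edges on the cycle 2-4-12-2 are not bridges since each lies on that cycle.
Every edge lies on some cycle, so there are no bridges.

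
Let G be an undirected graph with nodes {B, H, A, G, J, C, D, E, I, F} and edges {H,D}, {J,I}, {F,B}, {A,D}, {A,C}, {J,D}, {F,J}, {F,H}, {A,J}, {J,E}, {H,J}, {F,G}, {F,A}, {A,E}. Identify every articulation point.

A, F, J

Removing A increases the component count from 1 to 2, so A is a cut vertex.
Removing F increases the component count from 1 to 3, so F is a cut vertex.
Removing J increases the component count from 1 to 2, so J is a cut vertex.
By contrast removing B leaves 1 component; it is not a cut vertex. No other vertex is a cut vertex either.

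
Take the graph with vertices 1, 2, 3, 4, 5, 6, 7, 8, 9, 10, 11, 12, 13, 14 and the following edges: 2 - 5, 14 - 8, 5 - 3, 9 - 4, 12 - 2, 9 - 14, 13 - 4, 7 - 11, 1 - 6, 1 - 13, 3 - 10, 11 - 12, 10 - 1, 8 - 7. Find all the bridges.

1-6

The edges on the cycle 9-14-8-7-11-12-2-5-3-10-1-13-4-9 are not bridges since each lies on that cycle.
But removing 1 - 6 disconnects 1 from 6 — this is a bridge.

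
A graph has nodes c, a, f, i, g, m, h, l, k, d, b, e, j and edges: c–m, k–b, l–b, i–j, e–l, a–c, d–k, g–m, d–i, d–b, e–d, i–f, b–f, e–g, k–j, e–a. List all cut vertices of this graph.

e

Removing e increases the component count from 2 to 3, so e is a cut vertex.
By contrast removing a leaves 2 components; it is not a cut vertex. No other vertex is a cut vertex either.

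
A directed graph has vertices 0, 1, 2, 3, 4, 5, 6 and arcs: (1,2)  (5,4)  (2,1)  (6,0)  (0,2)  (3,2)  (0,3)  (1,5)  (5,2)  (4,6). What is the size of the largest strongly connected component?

7

{0, 1, 2, 3, 4, 5, 6} are all mutually reachable — one SCC of size 7.
The largest has 7 vertices.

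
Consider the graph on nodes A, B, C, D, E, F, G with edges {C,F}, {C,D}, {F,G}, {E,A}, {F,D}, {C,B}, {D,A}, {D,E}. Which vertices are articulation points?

C, D, F

Removing C increases the component count from 1 to 2, so C is a cut vertex.
Removing D increases the component count from 1 to 2, so D is a cut vertex.
Removing F increases the component count from 1 to 2, so F is a cut vertex.
By contrast removing G leaves 1 component; it is not a cut vertex. No other vertex is a cut vertex either.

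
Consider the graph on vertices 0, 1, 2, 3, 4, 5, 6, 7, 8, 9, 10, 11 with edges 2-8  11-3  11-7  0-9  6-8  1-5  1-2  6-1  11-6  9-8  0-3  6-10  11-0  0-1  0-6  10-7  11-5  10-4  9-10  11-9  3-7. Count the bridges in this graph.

The edges on the cycle 11-0-9-8-2-1-6-11 are not bridges since each lies on that cycle.
But removing 10-4 disconnects 10 from 4 — this is a bridge.

1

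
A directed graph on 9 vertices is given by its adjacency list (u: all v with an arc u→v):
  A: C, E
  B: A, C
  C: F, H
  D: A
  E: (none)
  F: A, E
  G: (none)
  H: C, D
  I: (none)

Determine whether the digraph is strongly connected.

No

There is no directed path from E to G, so the graph is not strongly connected.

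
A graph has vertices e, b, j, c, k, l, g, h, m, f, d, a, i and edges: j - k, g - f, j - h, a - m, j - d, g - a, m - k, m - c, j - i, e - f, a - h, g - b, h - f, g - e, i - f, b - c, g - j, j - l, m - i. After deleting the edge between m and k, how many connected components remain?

1

m and k are still connected via m-i-j-k, so the component count stays at 1.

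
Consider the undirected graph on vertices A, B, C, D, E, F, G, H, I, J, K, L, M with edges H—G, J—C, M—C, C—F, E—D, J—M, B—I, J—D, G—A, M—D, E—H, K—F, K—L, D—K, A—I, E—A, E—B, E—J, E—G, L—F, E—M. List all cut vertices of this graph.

E

Removing E increases the component count from 1 to 2, so E is a cut vertex.
By contrast removing J leaves 1 component; it is not a cut vertex. No other vertex is a cut vertex either.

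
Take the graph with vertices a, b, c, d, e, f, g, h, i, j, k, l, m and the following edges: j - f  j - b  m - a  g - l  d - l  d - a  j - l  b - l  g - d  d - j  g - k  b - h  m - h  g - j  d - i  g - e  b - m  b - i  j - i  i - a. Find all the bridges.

e-g, f-j, g-k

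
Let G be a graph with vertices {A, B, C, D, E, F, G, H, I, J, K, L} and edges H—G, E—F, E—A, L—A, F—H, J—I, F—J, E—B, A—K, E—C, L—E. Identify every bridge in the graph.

A-K, B-E, C-E, E-F, F-H, F-J, G-H, I-J

The edges on the cycle L-E-A-L are not bridges since each lies on that cycle.
But removing E—F disconnects E from F; removing F—J disconnects F from J; removing H—G disconnects H from G; removing J—I disconnects J from I — these are bridges.
In total 8 edges are bridges.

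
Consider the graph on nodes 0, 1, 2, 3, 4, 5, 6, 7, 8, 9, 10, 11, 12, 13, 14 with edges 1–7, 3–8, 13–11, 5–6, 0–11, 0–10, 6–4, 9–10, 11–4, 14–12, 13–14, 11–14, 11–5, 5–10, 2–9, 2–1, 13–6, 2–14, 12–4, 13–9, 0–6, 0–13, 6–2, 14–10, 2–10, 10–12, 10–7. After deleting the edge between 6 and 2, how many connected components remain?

6 and 2 are still connected via 6-0-10-2, so the component count stays at 2.

2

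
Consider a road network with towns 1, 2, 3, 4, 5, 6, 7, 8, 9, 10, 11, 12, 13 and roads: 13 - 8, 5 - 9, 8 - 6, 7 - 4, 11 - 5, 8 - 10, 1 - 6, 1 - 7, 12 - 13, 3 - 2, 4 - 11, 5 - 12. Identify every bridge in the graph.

10-8, 2-3, 5-9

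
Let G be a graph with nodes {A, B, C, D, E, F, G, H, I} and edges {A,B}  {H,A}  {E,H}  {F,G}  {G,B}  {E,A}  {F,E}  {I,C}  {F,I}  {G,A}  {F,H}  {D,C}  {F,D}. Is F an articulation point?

Deleting F raises the number of components from 1 to 2, so F is a cut vertex.

Yes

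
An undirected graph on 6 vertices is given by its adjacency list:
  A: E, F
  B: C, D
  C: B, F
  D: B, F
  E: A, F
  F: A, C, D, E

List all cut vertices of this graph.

F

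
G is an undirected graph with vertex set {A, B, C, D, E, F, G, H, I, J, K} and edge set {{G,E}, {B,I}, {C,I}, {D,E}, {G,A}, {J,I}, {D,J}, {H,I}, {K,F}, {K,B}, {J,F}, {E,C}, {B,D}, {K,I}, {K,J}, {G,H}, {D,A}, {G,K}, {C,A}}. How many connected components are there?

Starting from A we can reach A, B, C, D, E, F, G, H, I, J, K. That is one component of size 11.
Total: 1 component.

1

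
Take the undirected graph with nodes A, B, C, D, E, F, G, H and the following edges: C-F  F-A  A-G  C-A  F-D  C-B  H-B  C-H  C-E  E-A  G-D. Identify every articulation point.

C

Removing C increases the component count from 1 to 2, so C is a cut vertex.
By contrast removing D leaves 1 component; it is not a cut vertex. No other vertex is a cut vertex either.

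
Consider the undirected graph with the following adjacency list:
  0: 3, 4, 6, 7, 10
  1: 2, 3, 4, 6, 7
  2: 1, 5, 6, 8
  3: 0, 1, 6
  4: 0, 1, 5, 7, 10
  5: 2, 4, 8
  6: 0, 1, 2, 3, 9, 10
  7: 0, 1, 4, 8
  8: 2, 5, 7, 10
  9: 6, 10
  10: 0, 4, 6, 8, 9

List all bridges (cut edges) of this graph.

The edges on the cycle 3-6-9-10-0-4-1-3 are not bridges since each lies on that cycle.
Every edge lies on some cycle, so there are no bridges.

none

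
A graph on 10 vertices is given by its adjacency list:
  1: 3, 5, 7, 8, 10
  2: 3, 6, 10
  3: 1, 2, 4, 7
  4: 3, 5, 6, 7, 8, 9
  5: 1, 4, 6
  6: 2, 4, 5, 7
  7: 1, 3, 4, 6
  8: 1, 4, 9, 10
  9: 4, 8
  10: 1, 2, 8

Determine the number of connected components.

Starting from 1 we can reach 1, 2, 3, 4, 5, 6, 7, 8, 9, 10. That is one component of size 10.
Total: 1 component.

1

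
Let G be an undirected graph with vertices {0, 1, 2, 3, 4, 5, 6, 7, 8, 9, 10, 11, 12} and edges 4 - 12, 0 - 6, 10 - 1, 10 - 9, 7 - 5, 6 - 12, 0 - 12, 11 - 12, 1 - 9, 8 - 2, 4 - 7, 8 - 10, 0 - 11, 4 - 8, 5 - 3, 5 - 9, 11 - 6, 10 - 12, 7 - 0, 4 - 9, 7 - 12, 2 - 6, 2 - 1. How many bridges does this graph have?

The edges on the cycle 4-8-10-12-11-0-7-4 are not bridges since each lies on that cycle.
But removing 3 - 5 disconnects 3 from 5 — this is a bridge.

1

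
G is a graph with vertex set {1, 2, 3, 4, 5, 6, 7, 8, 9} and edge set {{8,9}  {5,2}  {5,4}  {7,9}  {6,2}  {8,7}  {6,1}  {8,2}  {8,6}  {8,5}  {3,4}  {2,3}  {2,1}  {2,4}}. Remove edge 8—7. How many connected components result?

1

8 and 7 are still connected via 8-9-7, so the component count stays at 1.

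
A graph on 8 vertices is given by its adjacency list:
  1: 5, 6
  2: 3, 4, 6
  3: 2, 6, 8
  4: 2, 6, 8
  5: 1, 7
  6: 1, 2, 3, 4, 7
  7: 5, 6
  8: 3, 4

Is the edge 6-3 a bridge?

No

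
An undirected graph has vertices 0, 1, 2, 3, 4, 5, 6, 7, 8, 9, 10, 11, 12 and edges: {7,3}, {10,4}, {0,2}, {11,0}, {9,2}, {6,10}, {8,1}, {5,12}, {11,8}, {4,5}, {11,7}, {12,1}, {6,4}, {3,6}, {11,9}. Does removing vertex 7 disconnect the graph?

No

Deleting 7 leaves 1 component (was 1) (its neighbors 3, 11 remain connected to each other), so 7 is not a cut vertex.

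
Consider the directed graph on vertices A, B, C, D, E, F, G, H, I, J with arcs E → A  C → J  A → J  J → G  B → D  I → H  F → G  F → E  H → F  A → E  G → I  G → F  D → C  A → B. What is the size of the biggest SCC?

10

{A, B, C, D, E, F, G, H, I, J} are all mutually reachable — one SCC of size 10.
The largest has 10 vertices.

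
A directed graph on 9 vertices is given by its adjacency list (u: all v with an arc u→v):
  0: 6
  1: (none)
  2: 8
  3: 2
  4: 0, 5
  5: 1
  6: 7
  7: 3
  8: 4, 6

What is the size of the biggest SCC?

7

{0, 2, 3, 4, 6, 7, 8} are all mutually reachable — one SCC of size 7.
{5} is an SCC by itself.
{1} is an SCC by itself.
The largest has 7 vertices.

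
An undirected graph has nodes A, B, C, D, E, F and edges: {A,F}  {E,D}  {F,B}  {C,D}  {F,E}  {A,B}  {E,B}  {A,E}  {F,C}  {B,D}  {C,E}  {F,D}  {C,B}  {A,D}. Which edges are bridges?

The edges on the cycle A-F-C-E-A are not bridges since each lies on that cycle.
Every edge lies on some cycle, so there are no bridges.

none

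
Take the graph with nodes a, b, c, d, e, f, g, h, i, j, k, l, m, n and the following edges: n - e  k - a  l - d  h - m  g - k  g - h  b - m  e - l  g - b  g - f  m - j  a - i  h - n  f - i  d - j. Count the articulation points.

1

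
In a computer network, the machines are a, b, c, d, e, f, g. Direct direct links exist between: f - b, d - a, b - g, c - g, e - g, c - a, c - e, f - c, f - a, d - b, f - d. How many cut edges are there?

0

The edges on the cycle c-e-g-c are not bridges since each lies on that cycle.
Every edge lies on some cycle, so there are no bridges.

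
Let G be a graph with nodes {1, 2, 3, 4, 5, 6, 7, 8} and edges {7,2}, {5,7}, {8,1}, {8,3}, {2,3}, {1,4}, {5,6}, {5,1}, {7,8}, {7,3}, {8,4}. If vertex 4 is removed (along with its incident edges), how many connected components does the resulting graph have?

1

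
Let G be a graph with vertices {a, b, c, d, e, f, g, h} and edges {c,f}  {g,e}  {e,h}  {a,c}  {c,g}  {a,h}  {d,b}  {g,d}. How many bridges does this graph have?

The edges on the cycle a-c-g-e-h-a are not bridges since each lies on that cycle.
But removing c-f disconnects c from f; removing g-d disconnects g from d; removing d-b disconnects d from b — these are bridges.
That makes 3 bridges.

3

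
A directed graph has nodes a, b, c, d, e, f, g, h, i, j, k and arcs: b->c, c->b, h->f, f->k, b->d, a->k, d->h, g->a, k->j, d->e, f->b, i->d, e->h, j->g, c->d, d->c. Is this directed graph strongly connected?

No

There is no directed path from e to i, so the graph is not strongly connected.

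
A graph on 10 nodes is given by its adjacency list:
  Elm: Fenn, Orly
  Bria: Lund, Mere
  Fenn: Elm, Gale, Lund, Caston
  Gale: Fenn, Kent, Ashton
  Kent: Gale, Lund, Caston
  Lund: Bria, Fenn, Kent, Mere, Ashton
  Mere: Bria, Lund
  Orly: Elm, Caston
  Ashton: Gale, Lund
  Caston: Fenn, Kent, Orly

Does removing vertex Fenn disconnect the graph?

Deleting Fenn leaves 1 component (was 1) (its neighbors Elm, Gale, Lund, Caston remain connected to each other), so Fenn is not a cut vertex.

No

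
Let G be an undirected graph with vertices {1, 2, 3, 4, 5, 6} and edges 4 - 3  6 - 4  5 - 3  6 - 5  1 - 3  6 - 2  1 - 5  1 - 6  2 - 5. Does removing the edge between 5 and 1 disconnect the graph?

After removing 5 - 1, the path 5-6-1 still connects them, so the edge is not a bridge.

No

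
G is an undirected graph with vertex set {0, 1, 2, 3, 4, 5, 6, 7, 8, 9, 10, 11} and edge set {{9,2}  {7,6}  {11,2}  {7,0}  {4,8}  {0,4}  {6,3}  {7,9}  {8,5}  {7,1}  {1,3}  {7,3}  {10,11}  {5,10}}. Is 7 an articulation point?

Yes

Deleting 7 raises the number of components from 1 to 2, so 7 is a cut vertex.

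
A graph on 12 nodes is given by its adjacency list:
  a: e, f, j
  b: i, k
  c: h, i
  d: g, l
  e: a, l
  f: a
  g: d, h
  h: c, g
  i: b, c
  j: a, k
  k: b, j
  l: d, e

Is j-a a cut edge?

After removing j-a, the path j-k-b-i-c-h-g-d-l-e-a still connects them, so the edge is not a bridge.

No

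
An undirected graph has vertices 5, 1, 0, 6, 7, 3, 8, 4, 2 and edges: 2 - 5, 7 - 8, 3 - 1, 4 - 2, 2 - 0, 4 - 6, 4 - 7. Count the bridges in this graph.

removing 2 - 0 disconnects 2 from 0; removing 4 - 6 disconnects 4 from 6; removing 4 - 2 disconnects 4 from 2; removing 4 - 7 disconnects 4 from 7 — these are bridges.
In total 7 edges are bridges.

7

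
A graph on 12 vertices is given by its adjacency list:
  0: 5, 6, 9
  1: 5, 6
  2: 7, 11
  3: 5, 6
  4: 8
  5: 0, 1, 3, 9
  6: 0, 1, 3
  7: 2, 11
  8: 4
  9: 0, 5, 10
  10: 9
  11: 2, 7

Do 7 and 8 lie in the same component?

No

The component containing 7 is {2, 7, 11}, and 8 is not in it.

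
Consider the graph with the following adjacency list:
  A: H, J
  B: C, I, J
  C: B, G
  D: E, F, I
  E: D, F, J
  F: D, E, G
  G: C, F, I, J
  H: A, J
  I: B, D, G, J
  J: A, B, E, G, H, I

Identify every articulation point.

J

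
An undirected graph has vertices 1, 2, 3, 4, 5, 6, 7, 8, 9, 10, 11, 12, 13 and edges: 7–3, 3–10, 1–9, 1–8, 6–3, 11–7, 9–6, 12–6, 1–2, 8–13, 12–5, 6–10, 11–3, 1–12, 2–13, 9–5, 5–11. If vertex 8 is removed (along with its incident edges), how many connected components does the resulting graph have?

With 8 gone, the remaining components are: {4}; {1, 2, 3, 5, 6, 7, 9, 10, 11, 12, 13}.
That is 2 components.

2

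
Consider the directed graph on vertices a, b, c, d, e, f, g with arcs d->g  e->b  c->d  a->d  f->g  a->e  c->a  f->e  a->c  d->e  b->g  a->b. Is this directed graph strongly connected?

There is no directed path from b to d, so the graph is not strongly connected.

No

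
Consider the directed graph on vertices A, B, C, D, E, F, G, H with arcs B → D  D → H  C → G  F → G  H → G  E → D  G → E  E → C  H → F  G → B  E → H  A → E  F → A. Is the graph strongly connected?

Yes

From D we can reach every vertex (A, B, C, D, E, F, G, H), and every vertex can reach D (A, B, C, D, E, F, G, H). So the whole graph is one strongly connected component.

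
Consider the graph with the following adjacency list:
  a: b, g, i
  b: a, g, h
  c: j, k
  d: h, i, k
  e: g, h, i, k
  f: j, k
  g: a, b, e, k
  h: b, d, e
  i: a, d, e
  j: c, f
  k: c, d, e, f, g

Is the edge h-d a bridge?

No

After removing h-d, the path h-e-k-d still connects them, so the edge is not a bridge.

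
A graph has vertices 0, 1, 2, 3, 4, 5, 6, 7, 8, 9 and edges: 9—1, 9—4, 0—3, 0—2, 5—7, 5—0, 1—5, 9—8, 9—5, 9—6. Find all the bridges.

The edges on the cycle 9-1-5-9 are not bridges since each lies on that cycle.
But removing 5—0 disconnects 5 from 0; removing 0—3 disconnects 0 from 3; removing 5—7 disconnects 5 from 7; removing 9—4 disconnects 9 from 4 — these are bridges.
In total 7 edges are bridges.

0-2, 0-3, 0-5, 4-9, 5-7, 6-9, 8-9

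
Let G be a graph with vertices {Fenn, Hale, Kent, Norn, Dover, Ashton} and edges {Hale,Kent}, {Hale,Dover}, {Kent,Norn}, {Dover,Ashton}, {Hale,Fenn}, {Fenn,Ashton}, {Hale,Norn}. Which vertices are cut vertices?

Removing Hale increases the component count from 1 to 2, so Hale is a cut vertex.
By contrast removing Ashton leaves 1 component; it is not a cut vertex. No other vertex is a cut vertex either.

Hale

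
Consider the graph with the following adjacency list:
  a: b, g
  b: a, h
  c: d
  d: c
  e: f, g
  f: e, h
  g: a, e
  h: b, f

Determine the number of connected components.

Starting from c we can reach c, d. That is one component of size 2.
Starting from a we can reach a, b, e, f, g, h. That is one component of size 6.
Total: 2 components.

2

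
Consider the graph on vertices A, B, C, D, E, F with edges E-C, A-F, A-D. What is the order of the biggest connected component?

3

B is isolated — a component by itself.
Starting from C we can reach C, E. That is one component of size 2.
Starting from A we can reach A, D, F. That is one component of size 3.
The largest has 3 vertices.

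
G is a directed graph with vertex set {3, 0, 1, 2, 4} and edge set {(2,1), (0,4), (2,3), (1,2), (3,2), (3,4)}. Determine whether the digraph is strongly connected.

There is no directed path from 2 to 0, so the graph is not strongly connected.

No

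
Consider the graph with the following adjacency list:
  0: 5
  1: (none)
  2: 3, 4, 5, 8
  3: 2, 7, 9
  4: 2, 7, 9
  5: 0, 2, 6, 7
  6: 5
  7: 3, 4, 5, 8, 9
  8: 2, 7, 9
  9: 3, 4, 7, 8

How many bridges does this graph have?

The edges on the cycle 5-2-8-9-7-5 are not bridges since each lies on that cycle.
But removing 5-0 disconnects 5 from 0; removing 6-5 disconnects 6 from 5 — these are bridges.
That makes 2 bridges.

2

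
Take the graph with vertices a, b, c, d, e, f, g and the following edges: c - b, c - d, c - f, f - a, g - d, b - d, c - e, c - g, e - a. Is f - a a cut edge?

No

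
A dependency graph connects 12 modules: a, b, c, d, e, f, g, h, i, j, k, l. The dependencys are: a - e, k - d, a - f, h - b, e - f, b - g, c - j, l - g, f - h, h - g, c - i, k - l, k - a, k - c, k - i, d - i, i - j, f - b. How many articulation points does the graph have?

Removing k increases the component count from 1 to 2, so k is a cut vertex.
By contrast removing b leaves 1 component; it is not a cut vertex. No other vertex is a cut vertex either.

1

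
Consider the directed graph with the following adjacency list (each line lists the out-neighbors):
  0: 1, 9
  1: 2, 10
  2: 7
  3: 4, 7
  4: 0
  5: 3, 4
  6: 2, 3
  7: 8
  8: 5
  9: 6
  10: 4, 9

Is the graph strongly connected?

From 0 we can reach every vertex (0, 1, 2, 3, 4, 5, 6, 7, 8, 9, 10), and every vertex can reach 0 (0, 1, 2, 3, 4, 5, 6, 7, 8, 9, 10). So the whole graph is one strongly connected component.

Yes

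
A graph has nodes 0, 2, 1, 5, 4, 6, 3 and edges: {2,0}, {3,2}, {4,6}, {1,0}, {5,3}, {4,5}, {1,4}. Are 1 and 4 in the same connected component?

From 1 we can reach 0, 1, 2, 3, 4, 5, 6, which includes 4.

Yes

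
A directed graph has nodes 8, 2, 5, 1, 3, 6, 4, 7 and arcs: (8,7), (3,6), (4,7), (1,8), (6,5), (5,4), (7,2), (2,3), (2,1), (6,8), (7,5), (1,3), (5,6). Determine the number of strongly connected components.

{1, 2, 3, 4, 5, 6, 7, 8} are all mutually reachable — one SCC of size 8.
That gives 1 strongly connected component.

1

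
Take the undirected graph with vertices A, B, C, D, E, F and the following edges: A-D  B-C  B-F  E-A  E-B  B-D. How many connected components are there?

1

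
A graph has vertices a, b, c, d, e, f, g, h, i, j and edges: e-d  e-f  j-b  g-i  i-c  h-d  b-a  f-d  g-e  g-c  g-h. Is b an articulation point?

Deleting b raises the number of components from 2 to 3, so b is a cut vertex.

Yes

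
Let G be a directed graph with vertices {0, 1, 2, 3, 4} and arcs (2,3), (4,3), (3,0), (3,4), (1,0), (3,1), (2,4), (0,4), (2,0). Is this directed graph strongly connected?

There is no directed path from 3 to 2, so the graph is not strongly connected.

No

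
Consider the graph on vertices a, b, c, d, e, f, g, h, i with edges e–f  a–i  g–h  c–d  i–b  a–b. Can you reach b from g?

The component containing g is {g, h}, and b is not in it.

No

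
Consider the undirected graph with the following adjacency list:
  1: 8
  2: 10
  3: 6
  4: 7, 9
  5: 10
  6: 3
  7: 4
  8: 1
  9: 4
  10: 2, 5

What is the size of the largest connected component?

Starting from 1 we can reach 1, 8. That is one component of size 2.
Starting from 3 we can reach 3, 6. That is one component of size 2.
Starting from 2 we can reach 2, 5, 10. That is one component of size 3.
Starting from 4 we can reach 4, 7, 9. That is one component of size 3.
The largest has 3 vertices.

3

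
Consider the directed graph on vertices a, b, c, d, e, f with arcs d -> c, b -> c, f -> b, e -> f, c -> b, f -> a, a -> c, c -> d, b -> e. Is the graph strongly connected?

From a we can reach every vertex (a, b, c, d, e, f), and every vertex can reach a (a, b, c, d, e, f). So the whole graph is one strongly connected component.

Yes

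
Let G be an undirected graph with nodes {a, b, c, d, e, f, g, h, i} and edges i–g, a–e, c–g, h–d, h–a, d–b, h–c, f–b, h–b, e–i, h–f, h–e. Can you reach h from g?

From g we can reach a, b, c, d, e, f, g, h, i, which includes h.

Yes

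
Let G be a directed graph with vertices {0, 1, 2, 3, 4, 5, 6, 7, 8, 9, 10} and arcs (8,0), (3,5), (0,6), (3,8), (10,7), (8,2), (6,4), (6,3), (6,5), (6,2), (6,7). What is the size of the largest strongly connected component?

{0, 3, 6, 8} are all mutually reachable — one SCC of size 4.
{1} is an SCC by itself.
{9} is an SCC by itself.
{7} is an SCC by itself.
{2} is an SCC by itself.
(and 3 more singleton SCCs)
The largest has 4 vertices.

4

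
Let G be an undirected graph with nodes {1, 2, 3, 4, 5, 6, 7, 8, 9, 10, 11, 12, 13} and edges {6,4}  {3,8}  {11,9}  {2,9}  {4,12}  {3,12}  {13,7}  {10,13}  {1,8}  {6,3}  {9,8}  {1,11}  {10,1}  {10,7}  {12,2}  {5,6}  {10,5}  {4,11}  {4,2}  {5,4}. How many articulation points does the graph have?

1

Removing 10 increases the component count from 1 to 2, so 10 is a cut vertex.
By contrast removing 9 leaves 1 component; it is not a cut vertex. No other vertex is a cut vertex either.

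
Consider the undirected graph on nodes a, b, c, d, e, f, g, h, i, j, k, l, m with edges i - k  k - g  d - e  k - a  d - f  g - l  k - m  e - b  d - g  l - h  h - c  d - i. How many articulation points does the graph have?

6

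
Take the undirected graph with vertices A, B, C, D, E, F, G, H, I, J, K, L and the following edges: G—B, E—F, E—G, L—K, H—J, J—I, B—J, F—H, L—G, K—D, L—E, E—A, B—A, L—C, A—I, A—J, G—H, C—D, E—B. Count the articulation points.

Removing L increases the component count from 1 to 2, so L is a cut vertex.
By contrast removing J leaves 1 component; it is not a cut vertex. No other vertex is a cut vertex either.

1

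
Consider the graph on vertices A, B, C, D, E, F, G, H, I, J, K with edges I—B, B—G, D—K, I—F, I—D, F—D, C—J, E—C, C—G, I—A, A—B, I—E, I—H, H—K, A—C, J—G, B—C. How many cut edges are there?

0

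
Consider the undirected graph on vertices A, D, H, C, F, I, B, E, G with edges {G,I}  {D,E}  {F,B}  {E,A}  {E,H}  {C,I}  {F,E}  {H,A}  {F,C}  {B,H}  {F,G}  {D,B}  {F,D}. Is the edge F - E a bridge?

No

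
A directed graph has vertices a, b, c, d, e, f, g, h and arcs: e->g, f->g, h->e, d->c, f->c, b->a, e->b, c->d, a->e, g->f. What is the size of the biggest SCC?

3

{a, b, e} are all mutually reachable — one SCC of size 3.
{c, d} are all mutually reachable — one SCC of size 2.
{f, g} are all mutually reachable — one SCC of size 2.
{h} is an SCC by itself.
The largest has 3 vertices.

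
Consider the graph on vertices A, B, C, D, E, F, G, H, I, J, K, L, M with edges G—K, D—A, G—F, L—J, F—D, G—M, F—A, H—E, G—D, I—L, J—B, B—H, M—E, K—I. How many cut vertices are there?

1

Removing G increases the component count from 2 to 3, so G is a cut vertex.
By contrast removing B leaves 2 components; it is not a cut vertex. No other vertex is a cut vertex either.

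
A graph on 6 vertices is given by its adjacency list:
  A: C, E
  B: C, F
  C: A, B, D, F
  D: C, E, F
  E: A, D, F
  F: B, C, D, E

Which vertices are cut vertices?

Removing C, for instance, still leaves 1 component. No single vertex removal increases the component count — the graph has no articulation points.

none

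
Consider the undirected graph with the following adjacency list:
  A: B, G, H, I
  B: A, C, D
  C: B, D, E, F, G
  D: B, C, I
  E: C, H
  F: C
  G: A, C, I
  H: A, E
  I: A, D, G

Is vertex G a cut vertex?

No

Deleting G leaves 1 component (was 1) (its neighbors A, C, I remain connected to each other), so G is not a cut vertex.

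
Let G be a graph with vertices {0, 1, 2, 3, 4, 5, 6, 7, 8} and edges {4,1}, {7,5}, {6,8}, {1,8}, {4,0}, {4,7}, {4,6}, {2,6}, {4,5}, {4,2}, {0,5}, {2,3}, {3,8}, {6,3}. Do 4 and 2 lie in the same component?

From 4 we can reach 0, 1, 2, 3, 4, 5, 6, 7, 8, which includes 2.

Yes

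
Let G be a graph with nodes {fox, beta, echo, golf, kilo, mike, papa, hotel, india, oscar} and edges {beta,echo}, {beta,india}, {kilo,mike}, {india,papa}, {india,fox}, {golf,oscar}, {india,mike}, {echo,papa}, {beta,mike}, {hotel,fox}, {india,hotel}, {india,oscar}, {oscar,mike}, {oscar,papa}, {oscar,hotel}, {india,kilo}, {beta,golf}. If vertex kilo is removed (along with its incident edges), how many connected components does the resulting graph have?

With kilo gone, the remaining components are: {fox, beta, echo, golf, mike, papa, hotel, india, oscar}.
That is 1 component.

1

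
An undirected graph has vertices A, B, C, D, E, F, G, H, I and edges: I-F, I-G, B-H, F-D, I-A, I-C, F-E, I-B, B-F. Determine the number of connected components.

1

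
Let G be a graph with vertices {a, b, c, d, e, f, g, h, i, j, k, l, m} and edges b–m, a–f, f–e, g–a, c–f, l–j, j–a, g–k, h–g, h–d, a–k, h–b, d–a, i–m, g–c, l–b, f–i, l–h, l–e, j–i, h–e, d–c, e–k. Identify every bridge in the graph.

The edges on the cycle h-d-a-f-i-m-b-h are not bridges since each lies on that cycle.
Every edge lies on some cycle, so there are no bridges.

none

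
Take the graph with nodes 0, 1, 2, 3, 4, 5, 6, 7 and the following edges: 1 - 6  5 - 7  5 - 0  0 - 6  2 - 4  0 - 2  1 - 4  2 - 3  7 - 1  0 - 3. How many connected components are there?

Starting from 0 we can reach 0, 1, 2, 3, 4, 5, 6, 7. That is one component of size 8.
Total: 1 component.

1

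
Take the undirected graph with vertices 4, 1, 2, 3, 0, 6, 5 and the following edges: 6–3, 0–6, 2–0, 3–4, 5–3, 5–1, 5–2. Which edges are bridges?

1-5, 3-4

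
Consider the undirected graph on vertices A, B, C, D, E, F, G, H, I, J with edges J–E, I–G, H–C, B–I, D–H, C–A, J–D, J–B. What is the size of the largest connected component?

F is isolated — a component by itself.
Starting from A we can reach A, B, C, D, E, G, H, I, J. That is one component of size 9.
The largest has 9 vertices.

9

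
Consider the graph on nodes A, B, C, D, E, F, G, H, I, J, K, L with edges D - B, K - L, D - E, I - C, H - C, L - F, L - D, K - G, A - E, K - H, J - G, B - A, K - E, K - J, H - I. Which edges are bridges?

F-L, H-K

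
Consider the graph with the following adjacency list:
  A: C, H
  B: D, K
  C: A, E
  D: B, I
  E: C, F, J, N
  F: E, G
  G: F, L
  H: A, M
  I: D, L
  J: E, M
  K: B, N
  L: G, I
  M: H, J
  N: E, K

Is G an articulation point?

Deleting G leaves 1 component (was 1) (its neighbors F, L remain connected to each other), so G is not a cut vertex.

No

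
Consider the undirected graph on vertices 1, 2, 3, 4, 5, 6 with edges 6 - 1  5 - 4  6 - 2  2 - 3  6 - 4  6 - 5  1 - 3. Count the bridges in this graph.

The edges on the cycle 6-5-4-6 are not bridges since each lies on that cycle.
Every edge lies on some cycle, so there are no bridges.

0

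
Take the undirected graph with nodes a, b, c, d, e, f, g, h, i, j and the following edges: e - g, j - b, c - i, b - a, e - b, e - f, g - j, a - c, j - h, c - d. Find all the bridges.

a-b, a-c, c-d, c-i, e-f, h-j

The edges on the cycle e-g-j-b-e are not bridges since each lies on that cycle.
But removing b - a disconnects b from a; removing a - c disconnects a from c; removing c - d disconnects c from d; removing e - f disconnects e from f — these are bridges.
In total 6 edges are bridges.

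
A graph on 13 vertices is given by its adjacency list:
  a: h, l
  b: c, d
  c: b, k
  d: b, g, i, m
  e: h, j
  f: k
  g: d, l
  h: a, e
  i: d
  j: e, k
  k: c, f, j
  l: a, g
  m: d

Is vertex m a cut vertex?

No

Deleting m leaves 1 component (was 1), so m is not a cut vertex.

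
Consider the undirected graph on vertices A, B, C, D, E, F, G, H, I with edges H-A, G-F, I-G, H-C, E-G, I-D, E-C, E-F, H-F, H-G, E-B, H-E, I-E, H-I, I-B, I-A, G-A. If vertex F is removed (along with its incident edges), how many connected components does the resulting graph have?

1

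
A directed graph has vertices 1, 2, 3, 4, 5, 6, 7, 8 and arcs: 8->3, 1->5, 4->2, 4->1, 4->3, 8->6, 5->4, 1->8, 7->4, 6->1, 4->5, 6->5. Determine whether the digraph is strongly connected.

There is no directed path from 1 to 7, so the graph is not strongly connected.

No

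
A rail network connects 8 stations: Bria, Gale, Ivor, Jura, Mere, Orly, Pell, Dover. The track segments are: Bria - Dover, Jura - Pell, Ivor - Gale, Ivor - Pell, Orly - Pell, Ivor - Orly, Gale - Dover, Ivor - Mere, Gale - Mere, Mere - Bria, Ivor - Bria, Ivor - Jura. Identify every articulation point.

Removing Ivor increases the component count from 1 to 2, so Ivor is a cut vertex.
By contrast removing Dover leaves 1 component; it is not a cut vertex. No other vertex is a cut vertex either.

Ivor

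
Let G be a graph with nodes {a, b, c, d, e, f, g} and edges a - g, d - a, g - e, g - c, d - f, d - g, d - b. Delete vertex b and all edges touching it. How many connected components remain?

1

With b gone, the remaining components are: {a, c, d, e, f, g}.
That is 1 component.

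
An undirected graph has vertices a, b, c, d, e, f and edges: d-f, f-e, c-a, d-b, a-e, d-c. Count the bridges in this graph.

The edges on the cycle d-c-a-e-f-d are not bridges since each lies on that cycle.
But removing d-b disconnects d from b — this is a bridge.

1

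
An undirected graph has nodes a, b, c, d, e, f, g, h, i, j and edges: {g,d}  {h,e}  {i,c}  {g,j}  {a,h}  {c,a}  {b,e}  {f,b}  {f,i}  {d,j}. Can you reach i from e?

Yes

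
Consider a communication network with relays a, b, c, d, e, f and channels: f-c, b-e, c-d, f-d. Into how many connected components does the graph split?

a is isolated — a component by itself.
Starting from b we can reach b, e. That is one component of size 2.
Starting from c we can reach c, d, f. That is one component of size 3.
Total: 3 components.

3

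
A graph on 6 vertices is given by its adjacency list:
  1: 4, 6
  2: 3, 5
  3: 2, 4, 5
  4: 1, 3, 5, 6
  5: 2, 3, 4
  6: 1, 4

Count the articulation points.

1

Removing 4 increases the component count from 1 to 2, so 4 is a cut vertex.
By contrast removing 5 leaves 1 component; it is not a cut vertex. No other vertex is a cut vertex either.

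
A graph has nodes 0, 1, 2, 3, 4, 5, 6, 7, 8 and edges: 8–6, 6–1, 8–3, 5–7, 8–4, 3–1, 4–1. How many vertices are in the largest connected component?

5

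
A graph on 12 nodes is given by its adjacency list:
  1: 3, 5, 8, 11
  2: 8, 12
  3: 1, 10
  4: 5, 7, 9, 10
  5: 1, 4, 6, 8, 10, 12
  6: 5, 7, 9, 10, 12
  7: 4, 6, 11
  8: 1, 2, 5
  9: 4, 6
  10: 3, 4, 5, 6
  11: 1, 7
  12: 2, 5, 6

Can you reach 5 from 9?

Yes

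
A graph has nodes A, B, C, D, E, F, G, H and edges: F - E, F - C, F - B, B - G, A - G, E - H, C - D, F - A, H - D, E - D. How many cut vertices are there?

1

Removing F increases the component count from 1 to 2, so F is a cut vertex.
By contrast removing D leaves 1 component; it is not a cut vertex. No other vertex is a cut vertex either.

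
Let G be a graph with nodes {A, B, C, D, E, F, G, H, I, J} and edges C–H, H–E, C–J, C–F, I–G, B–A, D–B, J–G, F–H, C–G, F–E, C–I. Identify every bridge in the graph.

A-B, B-D

The edges on the cycle C-I-G-C are not bridges since each lies on that cycle.
But removing B–A disconnects B from A; removing B–D disconnects B from D — these are bridges.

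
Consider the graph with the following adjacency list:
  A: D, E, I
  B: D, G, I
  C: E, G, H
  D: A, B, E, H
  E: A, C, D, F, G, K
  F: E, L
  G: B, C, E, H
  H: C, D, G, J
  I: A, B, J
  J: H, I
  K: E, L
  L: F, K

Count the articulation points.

1

Removing E increases the component count from 1 to 2, so E is a cut vertex.
By contrast removing G leaves 1 component; it is not a cut vertex. No other vertex is a cut vertex either.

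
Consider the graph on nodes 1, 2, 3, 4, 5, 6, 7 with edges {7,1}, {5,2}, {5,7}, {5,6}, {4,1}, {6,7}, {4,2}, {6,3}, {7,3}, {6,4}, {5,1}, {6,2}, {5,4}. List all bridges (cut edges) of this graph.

The edges on the cycle 5-6-4-5 are not bridges since each lies on that cycle.
Every edge lies on some cycle, so there are no bridges.

none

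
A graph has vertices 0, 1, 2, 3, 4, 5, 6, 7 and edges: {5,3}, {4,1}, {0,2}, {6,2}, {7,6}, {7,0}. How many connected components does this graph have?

3

Starting from 1 we can reach 1, 4. That is one component of size 2.
Starting from 3 we can reach 3, 5. That is one component of size 2.
Starting from 0 we can reach 0, 2, 6, 7. That is one component of size 4.
Total: 3 components.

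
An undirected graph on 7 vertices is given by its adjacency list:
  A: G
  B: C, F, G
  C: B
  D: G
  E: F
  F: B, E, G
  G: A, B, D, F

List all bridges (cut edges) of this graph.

The edges on the cycle G-F-B-G are not bridges since each lies on that cycle.
But removing B-C disconnects B from C; removing F-E disconnects F from E; removing G-D disconnects G from D; removing G-A disconnects G from A — these are bridges.

A-G, B-C, D-G, E-F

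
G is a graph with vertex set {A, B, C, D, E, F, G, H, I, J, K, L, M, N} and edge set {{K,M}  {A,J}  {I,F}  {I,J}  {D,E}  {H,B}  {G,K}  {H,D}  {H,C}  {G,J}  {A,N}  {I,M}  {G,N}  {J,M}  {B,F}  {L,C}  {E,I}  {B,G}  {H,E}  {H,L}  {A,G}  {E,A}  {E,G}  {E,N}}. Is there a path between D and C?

From D we can reach A, B, C, D, E, F, G, H, I, J, K, L, M, N, which includes C.

Yes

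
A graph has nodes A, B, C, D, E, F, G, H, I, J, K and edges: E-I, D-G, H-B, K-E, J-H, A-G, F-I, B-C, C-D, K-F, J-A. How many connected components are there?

2

Starting from E we can reach E, F, I, K. That is one component of size 4.
Starting from A we can reach A, B, C, D, G, H, J. That is one component of size 7.
Total: 2 components.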